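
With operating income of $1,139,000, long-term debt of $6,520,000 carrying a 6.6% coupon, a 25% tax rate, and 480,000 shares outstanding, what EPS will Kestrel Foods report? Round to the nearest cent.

Pre-tax income = $1,139,000 − $430,320.00 = $708,680.00.
Net income = $708,680.00 × (1 − 0.25) = $531,510.00.
Per share: $531,510.00 / 480,000 shares = $1.11.

$1.11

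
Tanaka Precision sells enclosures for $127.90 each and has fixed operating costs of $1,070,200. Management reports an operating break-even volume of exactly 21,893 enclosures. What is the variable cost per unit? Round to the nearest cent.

Contribution per unit must be FC / Q = $1,070,200 / 21,893 = $48.8832.
Hence VC = price − CM = $127.90 − $48.8832 = $79.02.

$79.02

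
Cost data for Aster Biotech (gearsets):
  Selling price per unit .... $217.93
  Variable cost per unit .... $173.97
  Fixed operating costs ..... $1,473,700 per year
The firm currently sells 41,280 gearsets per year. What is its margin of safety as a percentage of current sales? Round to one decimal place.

18.8%

Contribution margin per unit = $217.93 − $173.97 = $43.96. Break-even units = $1,473,700 ÷ $43.96 = 33,523.66; break-even revenue = 33,523.66 × $217.93 = $7,305,810.76.
Actual sales revenue = 41,280 × $217.93 = $8,996,150.40.
Margin of safety = ($8,996,150.40 − $7,305,810.76) ÷ $8,996,150.40 = 18.8%.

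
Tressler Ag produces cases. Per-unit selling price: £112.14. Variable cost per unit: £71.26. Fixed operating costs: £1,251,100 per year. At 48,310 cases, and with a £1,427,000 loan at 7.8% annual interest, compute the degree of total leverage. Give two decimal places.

Contribution at this volume is 48,310 × £40.88 = £1,974,912.80.
Subtracting fixed costs: EBIT = £1,974,912.80 − £1,251,100 = £723,812.80. Interest = £111,306.00, so EBIT − I = £612,506.80.
Degree of total leverage = total CM / (EBIT − interest) = £1,974,912.80 / £612,506.80 = 3.2243.

3.22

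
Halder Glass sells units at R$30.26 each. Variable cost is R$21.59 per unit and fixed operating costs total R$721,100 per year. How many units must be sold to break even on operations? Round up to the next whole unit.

83,172 units

Unit CM = price − variable cost = R$30.26 − R$21.59 = R$8.67.
Break-even Q = R$721,100 / R$8.67 = 83,171.86 → 83,172 units.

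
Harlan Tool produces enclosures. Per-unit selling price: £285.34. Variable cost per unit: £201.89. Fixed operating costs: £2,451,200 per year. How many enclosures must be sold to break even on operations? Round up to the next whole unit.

29,374 enclosures

Contribution margin per unit = £285.34 − £201.89 = £83.45.
Break-even volume = fixed costs ÷ CM per unit = £2,451,200 ÷ £83.45 = 29,373.28, so 29,374 enclosures.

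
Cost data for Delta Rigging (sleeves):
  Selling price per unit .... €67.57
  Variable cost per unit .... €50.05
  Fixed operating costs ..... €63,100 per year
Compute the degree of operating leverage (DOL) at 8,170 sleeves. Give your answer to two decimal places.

At 8,170 units, contribution = 8,170 × €17.52 = €143,138.40.
Subtracting fixed costs: EBIT = €143,138.40 − €63,100 = €80,038.40.
So DOL = total CM / EBIT = €143,138.40 / €80,038.40 = 1.7884.

1.79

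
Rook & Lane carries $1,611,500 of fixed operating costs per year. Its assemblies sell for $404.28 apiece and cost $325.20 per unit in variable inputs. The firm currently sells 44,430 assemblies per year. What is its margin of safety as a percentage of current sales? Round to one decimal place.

Contribution margin per unit = $404.28 − $325.20 = $79.08. Break-even units = $1,611,500 ÷ $79.08 = 20,378.10; break-even revenue = 20,378.10 × $404.28 = $8,238,457.51.
Actual sales revenue = 44,430 × $404.28 = $17,962,160.40.
Margin of safety = ($17,962,160.40 − $8,238,457.51) ÷ $17,962,160.40 = 54.1%.

54.1%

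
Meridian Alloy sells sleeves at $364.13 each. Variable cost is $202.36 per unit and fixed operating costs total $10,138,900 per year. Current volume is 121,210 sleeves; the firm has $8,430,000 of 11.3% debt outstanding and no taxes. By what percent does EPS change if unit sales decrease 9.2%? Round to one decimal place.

Contribution at this volume is 121,210 × $161.77 = $19,608,141.70.
Subtracting fixed costs: EBIT = $19,608,141.70 − $10,138,900 = $9,469,241.70.
After interest of $952,590.00, pre-tax earnings = $8,516,651.70.
DCL = total CM / (EBIT − I) = $19,608,141.70 / $8,516,651.70 = 2.3023.
EPS therefore changes by 2.3023 × (-9.2%) = -21.2%.

-21.2%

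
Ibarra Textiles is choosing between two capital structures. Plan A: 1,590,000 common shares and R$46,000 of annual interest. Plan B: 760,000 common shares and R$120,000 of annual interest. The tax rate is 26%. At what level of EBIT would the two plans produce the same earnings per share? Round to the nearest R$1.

R$187,759

Set EPS_A = EPS_B: (EBIT − R$46,000)(1 − 0.26) ÷ 1,590,000 = (EBIT − R$120,000)(1 − 0.26) ÷ 760,000.
The (1 − t) factor cancels: (EBIT − 46,000) × 760,000 = (EBIT − 120,000) × 1,590,000.
Solving, EBIT = (120,000·1,590,000 − 46,000·760,000) / (1,590,000 − 760,000) = 155,840,000,000 / 830,000 = 187,759.04.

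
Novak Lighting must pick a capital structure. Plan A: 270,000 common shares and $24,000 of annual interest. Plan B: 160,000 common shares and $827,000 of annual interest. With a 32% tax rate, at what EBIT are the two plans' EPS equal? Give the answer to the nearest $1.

$1,995,000

Set EPS_A = EPS_B: (EBIT − $24,000)(1 − 0.32) ÷ 270,000 = (EBIT − $827,000)(1 − 0.32) ÷ 160,000.
The (1 − t) factor cancels: (EBIT − 24,000) × 160,000 = (EBIT − 827,000) × 270,000.
Solving, EBIT = (827,000·270,000 − 24,000·160,000) / (270,000 − 160,000) = 219,450,000,000 / 110,000 = 1,995,000.00.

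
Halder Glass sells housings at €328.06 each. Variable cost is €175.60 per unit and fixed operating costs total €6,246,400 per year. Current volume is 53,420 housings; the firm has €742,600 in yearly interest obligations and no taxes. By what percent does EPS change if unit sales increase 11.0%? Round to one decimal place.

+77.5%

At 53,420 units, contribution = 53,420 × €152.46 = €8,144,413.20.
Subtracting fixed costs: EBIT = €8,144,413.20 − €6,246,400 = €1,898,013.20.
Interest = €742,600.00, so EBIT − I = €1,155,413.20.
Degree of combined leverage = contribution ÷ (EBIT − I) = €8,144,413.20 ÷ €1,155,413.20 = 7.0489.
%ΔEPS = DCL × %ΔSales = 7.0489 × +11.0% = +77.5%.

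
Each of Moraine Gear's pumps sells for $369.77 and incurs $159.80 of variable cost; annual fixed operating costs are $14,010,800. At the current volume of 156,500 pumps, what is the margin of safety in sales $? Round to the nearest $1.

Contribution margin per unit = $369.77 − $159.80 = $209.97. Break-even units = $14,010,800 ÷ $209.97 = 66,727.63; break-even revenue = 66,727.63 × $369.77 = $24,673,874.92.
Actual sales revenue = 156,500 × $369.77 = $57,869,005.00.
Margin of safety = $57,869,005.00 − $24,673,874.92 = $33,195,130.

$33,195,130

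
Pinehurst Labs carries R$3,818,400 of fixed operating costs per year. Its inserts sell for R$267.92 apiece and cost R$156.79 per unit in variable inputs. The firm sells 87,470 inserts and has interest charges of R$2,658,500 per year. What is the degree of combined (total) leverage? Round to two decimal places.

Total contribution margin = 87,470 × R$111.13 = R$9,720,541.10.
EBIT = R$9,720,541.10 − R$3,818,400 = R$5,902,141.10. Interest = R$2,658,500.00, so EBIT − I = R$3,243,641.10.
DCL = contribution ÷ (EBIT − I) = R$9,720,541.10 ÷ R$3,243,641.10 = 2.9968.

3.00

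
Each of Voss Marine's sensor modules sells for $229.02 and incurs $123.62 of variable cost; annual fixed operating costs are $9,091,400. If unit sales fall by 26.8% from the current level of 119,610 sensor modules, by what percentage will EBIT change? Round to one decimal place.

Contribution at this volume is 119,610 × $105.40 = $12,606,894.00.
EBIT = $12,606,894.00 − $9,091,400 = $3,515,494.00.
DOL = contribution ÷ EBIT = $12,606,894.00 ÷ $3,515,494.00 = 3.5861.
%ΔEBIT = DOL × %ΔSales = 3.5861 × -26.8% = -96.1%.

-96.1%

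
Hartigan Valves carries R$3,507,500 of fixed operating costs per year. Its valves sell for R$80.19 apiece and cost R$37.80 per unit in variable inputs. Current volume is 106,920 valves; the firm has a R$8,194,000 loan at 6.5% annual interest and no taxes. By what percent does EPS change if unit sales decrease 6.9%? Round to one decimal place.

-63.5%

Total contribution margin = 106,920 × R$42.39 = R$4,532,338.80.
EBIT = R$4,532,338.80 − R$3,507,500 = R$1,024,838.80.
Interest = R$532,610.00, so EBIT − I = R$492,228.80.
Degree of combined leverage = contribution ÷ (EBIT − I) = R$4,532,338.80 ÷ R$492,228.80 = 9.2078.
EPS therefore changes by 9.2078 × (-6.9%) = -63.5%.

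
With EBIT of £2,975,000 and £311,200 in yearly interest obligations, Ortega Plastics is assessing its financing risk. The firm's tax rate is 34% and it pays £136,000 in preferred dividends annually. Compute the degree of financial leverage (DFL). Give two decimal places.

1.21

Annual interest charges come to £311,200.00.
Preferred dividends grossed up pre-tax: £136,000 / (1 − 0.34) = £206,060.61.
DFL = EBIT ÷ [EBIT − I − D_p/(1−t)] = £2,975,000 ÷ [£2,975,000 − £311,200.00 − £206,060.61] = £2,975,000 ÷ £2,457,739.39 = 1.2105.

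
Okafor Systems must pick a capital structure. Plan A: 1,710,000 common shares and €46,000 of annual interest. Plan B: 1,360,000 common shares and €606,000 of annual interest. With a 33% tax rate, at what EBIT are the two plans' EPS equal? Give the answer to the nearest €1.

€2,782,000

At indifference, (EBIT − 46,000)(1 − t)/1,710,000 = (EBIT − 606,000)(1 − t)/1,360,000.
The (1 − t) factor cancels: (EBIT − 46,000) × 1,360,000 = (EBIT − 606,000) × 1,710,000.
EBIT × (1,710,000 − 1,360,000) = 606,000 × 1,710,000 − 46,000 × 1,360,000 = 973,700,000,000, so EBIT = 973,700,000,000 ÷ 350,000 = 2,782,000.00.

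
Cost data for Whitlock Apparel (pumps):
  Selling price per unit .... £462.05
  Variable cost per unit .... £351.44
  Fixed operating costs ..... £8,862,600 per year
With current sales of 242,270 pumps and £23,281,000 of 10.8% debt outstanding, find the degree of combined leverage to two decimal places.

At 242,270 units, contribution = 242,270 × £110.61 = £26,797,484.70.
Subtracting fixed costs: EBIT = £26,797,484.70 − £8,862,600 = £17,934,884.70. Interest = £2,514,348.00, so EBIT − I = £15,420,536.70.
Degree of total leverage = total CM / (EBIT − interest) = £26,797,484.70 / £15,420,536.70 = 1.7378.

1.74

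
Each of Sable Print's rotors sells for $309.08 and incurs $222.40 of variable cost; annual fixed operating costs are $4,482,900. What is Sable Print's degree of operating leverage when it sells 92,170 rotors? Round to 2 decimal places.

Contribution at this volume is 92,170 × $86.68 = $7,989,295.60.
EBIT = $7,989,295.60 − $4,482,900 = $3,506,395.60.
DOL = contribution ÷ EBIT = $7,989,295.60 ÷ $3,506,395.60 = 2.2785.

2.28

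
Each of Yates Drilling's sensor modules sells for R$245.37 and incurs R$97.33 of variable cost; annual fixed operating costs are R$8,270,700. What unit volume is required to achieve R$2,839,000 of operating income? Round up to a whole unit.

Unit CM = price − variable cost = R$245.37 − R$97.33 = R$148.04.
Required volume = (fixed costs + target profit) ÷ CM = (R$8,270,700 + R$2,839,000) ÷ R$148.04 = 75,045.26, so 75,046 sensor modules.

75,046 sensor modules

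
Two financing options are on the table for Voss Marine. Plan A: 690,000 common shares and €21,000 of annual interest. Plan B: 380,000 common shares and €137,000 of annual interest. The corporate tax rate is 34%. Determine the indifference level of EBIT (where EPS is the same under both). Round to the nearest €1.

€279,194

At indifference, (EBIT − 21,000)(1 − t)/690,000 = (EBIT − 137,000)(1 − t)/380,000.
The (1 − t) factor cancels: (EBIT − 21,000) × 380,000 = (EBIT − 137,000) × 690,000.
Solving, EBIT = (137,000·690,000 − 21,000·380,000) / (690,000 − 380,000) = 86,550,000,000 / 310,000 = 279,193.55.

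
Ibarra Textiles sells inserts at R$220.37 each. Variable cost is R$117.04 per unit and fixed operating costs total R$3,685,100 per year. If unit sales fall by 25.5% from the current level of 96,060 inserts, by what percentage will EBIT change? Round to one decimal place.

-40.6%

Total contribution margin = 96,060 × R$103.33 = R$9,925,879.80.
EBIT = R$9,925,879.80 − R$3,685,100 = R$6,240,779.80.
DOL = contribution ÷ EBIT = R$9,925,879.80 ÷ R$6,240,779.80 = 1.5905.
%ΔEBIT = DOL × %ΔSales = 1.5905 × -25.5% = -40.6%.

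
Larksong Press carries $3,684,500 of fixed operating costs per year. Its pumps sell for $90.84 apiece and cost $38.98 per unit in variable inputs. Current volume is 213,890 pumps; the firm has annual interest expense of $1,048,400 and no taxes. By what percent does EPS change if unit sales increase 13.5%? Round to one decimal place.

At 213,890 units, contribution = 213,890 × $51.86 = $11,092,335.40.
Operating income = contribution − fixed costs = $11,092,335.40 − $3,684,500 = $7,407,835.40.
Interest = $1,048,400.00, so EBIT − I = $6,359,435.40.
DCL = total CM / (EBIT − I) = $11,092,335.40 / $6,359,435.40 = 1.7442.
EPS therefore changes by 1.7442 × (+13.5%) = +23.5%.

+23.5%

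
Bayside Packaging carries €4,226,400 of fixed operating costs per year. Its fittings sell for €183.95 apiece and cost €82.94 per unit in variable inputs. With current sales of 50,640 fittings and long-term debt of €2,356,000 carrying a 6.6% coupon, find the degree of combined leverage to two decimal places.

6.98

Contribution at this volume is 50,640 × €101.01 = €5,115,146.40.
Subtracting fixed costs: EBIT = €5,115,146.40 − €4,226,400 = €888,746.40. Interest = €155,496.00, so EBIT − I = €733,250.40.
DCL = contribution ÷ (EBIT − I) = €5,115,146.40 ÷ €733,250.40 = 6.9760.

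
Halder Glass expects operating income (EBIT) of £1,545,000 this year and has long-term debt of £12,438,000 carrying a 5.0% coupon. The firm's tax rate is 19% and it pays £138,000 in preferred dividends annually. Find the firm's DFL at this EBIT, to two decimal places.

2.05

Annual interest charges come to £621,900.00.
Pre-tax preferred-dividend burden = £138,000 ÷ (1 − 0.19) = £170,370.37.
DFL = EBIT ÷ [EBIT − I − D_p/(1−t)] = £1,545,000 ÷ [£1,545,000 − £621,900.00 − £170,370.37] = £1,545,000 ÷ £752,729.63 = 2.0525.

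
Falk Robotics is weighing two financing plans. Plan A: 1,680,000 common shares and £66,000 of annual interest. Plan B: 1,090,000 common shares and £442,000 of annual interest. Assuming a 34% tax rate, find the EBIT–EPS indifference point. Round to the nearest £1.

At indifference, (EBIT − 66,000)(1 − t)/1,680,000 = (EBIT − 442,000)(1 − t)/1,090,000.
The (1 − t) factor cancels: (EBIT − 66,000) × 1,090,000 = (EBIT − 442,000) × 1,680,000.
Solving, EBIT = (442,000·1,680,000 − 66,000·1,090,000) / (1,680,000 − 1,090,000) = 670,620,000,000 / 590,000 = 1,136,644.07.

£1,136,644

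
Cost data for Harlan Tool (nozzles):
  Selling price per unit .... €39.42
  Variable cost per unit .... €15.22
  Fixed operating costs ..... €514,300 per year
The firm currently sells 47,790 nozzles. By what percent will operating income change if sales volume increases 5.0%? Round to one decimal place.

+9.0%

Contribution at this volume is 47,790 × €24.20 = €1,156,518.00.
Operating income = contribution − fixed costs = €1,156,518.00 − €514,300 = €642,218.00.
So DOL = total CM / EBIT = €1,156,518.00 / €642,218.00 = 1.8008.
Operating income changes by 1.8008 × +5.0% = +9.0%.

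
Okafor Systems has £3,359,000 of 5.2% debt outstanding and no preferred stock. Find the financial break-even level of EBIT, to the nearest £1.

£174,668

Annual interest = 5.2% × £3,359,000 = £174,668.00.
With no preferred dividends, EPS = 0 when EBIT exactly covers interest, so the financial break-even EBIT is £174,668.00.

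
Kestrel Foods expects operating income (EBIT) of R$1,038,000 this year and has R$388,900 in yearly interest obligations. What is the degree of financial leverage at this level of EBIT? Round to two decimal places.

1.60

Annual interest charges come to R$388,900.00.
DFL = EBIT ÷ (EBIT − I) = R$1,038,000 ÷ (R$1,038,000 − R$388,900.00) = R$1,038,000 ÷ R$649,100.00 = 1.5991.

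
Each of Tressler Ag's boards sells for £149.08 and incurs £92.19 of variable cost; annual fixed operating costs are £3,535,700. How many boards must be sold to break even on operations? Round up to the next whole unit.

62,150 boards

Each unit contributes £149.08 − £92.19 = £56.89.
Break-even Q = £3,535,700 / £56.89 = 62,149.76 → 62,150 boards.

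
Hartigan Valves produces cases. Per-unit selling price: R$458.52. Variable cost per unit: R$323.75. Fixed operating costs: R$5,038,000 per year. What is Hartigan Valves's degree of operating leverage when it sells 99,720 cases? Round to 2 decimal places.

1.60

Contribution at this volume is 99,720 × R$134.77 = R$13,439,264.40.
EBIT = R$13,439,264.40 − R$5,038,000 = R$8,401,264.40.
DOL = contribution ÷ EBIT = R$13,439,264.40 ÷ R$8,401,264.40 = 1.5997.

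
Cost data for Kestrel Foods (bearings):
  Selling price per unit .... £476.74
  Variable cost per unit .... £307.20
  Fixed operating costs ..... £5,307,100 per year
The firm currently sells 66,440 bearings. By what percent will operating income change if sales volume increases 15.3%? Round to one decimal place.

+28.9%

Contribution at this volume is 66,440 × £169.54 = £11,264,237.60.
Subtracting fixed costs: EBIT = £11,264,237.60 − £5,307,100 = £5,957,137.60.
DOL = contribution ÷ EBIT = £11,264,237.60 ÷ £5,957,137.60 = 1.8909.
So EBIT moves 1.8909 × (+15.3%) = +28.9%.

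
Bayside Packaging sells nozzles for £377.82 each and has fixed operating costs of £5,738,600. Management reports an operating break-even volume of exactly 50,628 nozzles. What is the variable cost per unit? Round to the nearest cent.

£264.47

At break-even, FC = Q × (P − VC), so P − VC = £5,738,600 ÷ 50,628 = £113.3483.
Hence VC = price − CM = £377.82 − £113.3483 = £264.47.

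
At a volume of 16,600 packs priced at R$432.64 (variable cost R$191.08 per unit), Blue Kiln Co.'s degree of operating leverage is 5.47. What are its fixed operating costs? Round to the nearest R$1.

R$3,276,825

Total contribution margin = 16,600 × R$241.56 = R$4,009,896.00.
Since DOL = CM ÷ EBIT, EBIT = R$4,009,896.00 ÷ 5.47 = R$733,070.57.
Fixed costs = CM − EBIT = R$4,009,896.00 − R$733,070.57 = R$3,276,825.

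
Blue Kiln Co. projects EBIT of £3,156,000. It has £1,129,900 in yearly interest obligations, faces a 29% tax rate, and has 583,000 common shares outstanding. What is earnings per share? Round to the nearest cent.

Interest = £1,129,900.00, so EBT = £3,156,000 − £1,129,900.00 = £2,026,100.00.
Net income = £2,026,100.00 × (1 − 0.29) = £1,438,531.00.
EPS = £1,438,531.00 ÷ 583,000 = £2.47.

£2.47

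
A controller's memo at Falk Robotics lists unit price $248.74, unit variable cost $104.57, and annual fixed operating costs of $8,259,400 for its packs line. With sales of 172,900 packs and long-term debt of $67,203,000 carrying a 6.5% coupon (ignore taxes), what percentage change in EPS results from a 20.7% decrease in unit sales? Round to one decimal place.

At 172,900 units, contribution = 172,900 × $144.17 = $24,926,993.00.
Subtracting fixed costs: EBIT = $24,926,993.00 − $8,259,400 = $16,667,593.00.
After interest of $4,368,195.00, pre-tax earnings = $12,299,398.00.
Degree of combined leverage = contribution ÷ (EBIT − I) = $24,926,993.00 ÷ $12,299,398.00 = 2.0267.
%ΔEPS = DCL × %ΔSales = 2.0267 × -20.7% = -42.0%.

-42.0%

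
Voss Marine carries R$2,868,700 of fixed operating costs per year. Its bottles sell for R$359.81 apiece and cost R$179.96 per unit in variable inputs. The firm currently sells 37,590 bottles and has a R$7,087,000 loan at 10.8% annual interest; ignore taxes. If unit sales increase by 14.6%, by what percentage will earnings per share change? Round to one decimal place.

Total contribution margin = 37,590 × R$179.85 = R$6,760,561.50.
EBIT = R$6,760,561.50 − R$2,868,700 = R$3,891,861.50.
After interest of R$765,396.00, pre-tax earnings = R$3,126,465.50.
DCL = total CM / (EBIT − I) = R$6,760,561.50 / R$3,126,465.50 = 2.1624.
%ΔEPS = DCL × %ΔSales = 2.1624 × +14.6% = +31.6%.

+31.6%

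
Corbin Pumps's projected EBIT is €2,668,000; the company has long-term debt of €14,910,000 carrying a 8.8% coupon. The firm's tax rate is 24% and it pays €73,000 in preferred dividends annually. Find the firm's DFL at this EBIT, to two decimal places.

2.12

Interest = €1,312,080.00.
Preferred dividends grossed up pre-tax: €73,000 / (1 − 0.24) = €96,052.63.
DFL = EBIT ÷ [EBIT − I − D_p/(1−t)] = €2,668,000 ÷ [€2,668,000 − €1,312,080.00 − €96,052.63] = €2,668,000 ÷ €1,259,867.37 = 2.1177.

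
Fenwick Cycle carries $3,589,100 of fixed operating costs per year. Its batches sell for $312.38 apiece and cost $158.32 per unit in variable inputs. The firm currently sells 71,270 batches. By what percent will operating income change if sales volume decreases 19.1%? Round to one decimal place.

-28.4%

Total contribution margin = 71,270 × $154.06 = $10,979,856.20.
Subtracting fixed costs: EBIT = $10,979,856.20 − $3,589,100 = $7,390,756.20.
DOL = contribution ÷ EBIT = $10,979,856.20 ÷ $7,390,756.20 = 1.4856.
So EBIT moves 1.4856 × (-19.1%) = -28.4%.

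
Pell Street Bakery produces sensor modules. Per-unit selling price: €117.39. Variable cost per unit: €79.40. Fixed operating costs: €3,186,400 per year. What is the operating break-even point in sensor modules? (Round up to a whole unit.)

83,875 sensor modules

Each unit contributes €117.39 − €79.40 = €37.99.
Units to break even: €3,186,400 ÷ €37.99 = 83,874.70, rounded up to 83,875.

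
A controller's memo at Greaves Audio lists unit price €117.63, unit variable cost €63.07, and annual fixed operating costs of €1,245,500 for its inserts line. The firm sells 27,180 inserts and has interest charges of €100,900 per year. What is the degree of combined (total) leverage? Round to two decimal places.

10.86

At 27,180 units, contribution = 27,180 × €54.56 = €1,482,940.80.
Operating income = contribution − fixed costs = €1,482,940.80 − €1,245,500 = €237,440.80. Interest = €100,900.00, so EBIT − I = €136,540.80.
Degree of total leverage = total CM / (EBIT − interest) = €1,482,940.80 / €136,540.80 = 10.8608.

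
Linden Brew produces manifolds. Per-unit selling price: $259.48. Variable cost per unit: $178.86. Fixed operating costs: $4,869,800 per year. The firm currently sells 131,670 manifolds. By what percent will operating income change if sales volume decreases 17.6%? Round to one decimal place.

-32.5%

At 131,670 units, contribution = 131,670 × $80.62 = $10,615,235.40.
Operating income = contribution − fixed costs = $10,615,235.40 − $4,869,800 = $5,745,435.40.
Degree of operating leverage = $10,615,235.40 / $5,745,435.40 = 1.8476.
Operating income changes by 1.8476 × -17.6% = -32.5%.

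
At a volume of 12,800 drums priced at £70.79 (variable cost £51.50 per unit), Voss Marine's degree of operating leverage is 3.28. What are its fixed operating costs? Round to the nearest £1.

Contribution at this volume is 12,800 × £19.29 = £246,912.00.
DOL = contribution / EBIT, so EBIT = £246,912.00 / 3.28 = £75,278.05.
Fixed costs = CM − EBIT = £246,912.00 − £75,278.05 = £171,634.

£171,634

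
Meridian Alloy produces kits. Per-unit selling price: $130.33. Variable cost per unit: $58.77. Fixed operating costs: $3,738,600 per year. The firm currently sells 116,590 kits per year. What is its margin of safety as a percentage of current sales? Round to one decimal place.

55.2%

Each unit contributes $130.33 − $58.77 = $71.56. Break-even units = $3,738,600 ÷ $71.56 = 52,244.27; break-even revenue = 52,244.27 × $130.33 = $6,808,995.78.
Actual sales revenue = 116,590 × $130.33 = $15,195,174.70.
Margin of safety = ($15,195,174.70 − $6,808,995.78) ÷ $15,195,174.70 = 55.2%.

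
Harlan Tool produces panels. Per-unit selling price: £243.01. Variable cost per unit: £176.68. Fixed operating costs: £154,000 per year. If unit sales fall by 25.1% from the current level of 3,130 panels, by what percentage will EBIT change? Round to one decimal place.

-97.2%

At 3,130 units, contribution = 3,130 × £66.33 = £207,612.90.
EBIT = £207,612.90 − £154,000 = £53,612.90.
So DOL = total CM / EBIT = £207,612.90 / £53,612.90 = 3.8724.
Operating income changes by 3.8724 × -25.1% = -97.2%.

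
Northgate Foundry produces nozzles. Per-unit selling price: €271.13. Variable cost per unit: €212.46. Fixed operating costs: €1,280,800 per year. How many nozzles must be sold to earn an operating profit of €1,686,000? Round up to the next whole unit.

50,568 nozzles

Unit CM = price − variable cost = €271.13 − €212.46 = €58.67.
Required volume = (fixed costs + target profit) ÷ CM = (€1,280,800 + €1,686,000) ÷ €58.67 = 50,567.58, so 50,568 nozzles.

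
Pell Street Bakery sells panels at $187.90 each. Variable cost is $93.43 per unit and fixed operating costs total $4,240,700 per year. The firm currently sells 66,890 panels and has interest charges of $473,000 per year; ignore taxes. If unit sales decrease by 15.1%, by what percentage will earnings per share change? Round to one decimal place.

-59.4%

At 66,890 units, contribution = 66,890 × $94.47 = $6,319,098.30.
Operating income = contribution − fixed costs = $6,319,098.30 − $4,240,700 = $2,078,398.30.
After interest of $473,000.00, pre-tax earnings = $1,605,398.30.
DCL = total CM / (EBIT − I) = $6,319,098.30 / $1,605,398.30 = 3.9362.
%ΔEPS = DCL × %ΔSales = 3.9362 × -15.1% = -59.4%.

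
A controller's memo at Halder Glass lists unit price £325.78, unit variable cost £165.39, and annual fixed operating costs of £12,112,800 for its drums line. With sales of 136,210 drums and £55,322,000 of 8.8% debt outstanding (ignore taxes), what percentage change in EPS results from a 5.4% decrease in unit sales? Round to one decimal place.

Contribution at this volume is 136,210 × £160.39 = £21,846,721.90.
Operating income = contribution − fixed costs = £21,846,721.90 − £12,112,800 = £9,733,921.90.
After interest of £4,868,336.00, pre-tax earnings = £4,865,585.90.
Degree of combined leverage = contribution ÷ (EBIT − I) = £21,846,721.90 ÷ £4,865,585.90 = 4.4900.
%ΔEPS = DCL × %ΔSales = 4.4900 × -5.4% = -24.2%.

-24.2%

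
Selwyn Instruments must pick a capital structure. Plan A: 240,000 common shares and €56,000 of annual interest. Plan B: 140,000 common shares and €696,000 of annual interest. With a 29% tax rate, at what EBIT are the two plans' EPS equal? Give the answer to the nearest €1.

Set EPS_A = EPS_B: (EBIT − €56,000)(1 − 0.29) ÷ 240,000 = (EBIT − €696,000)(1 − 0.29) ÷ 140,000.
Cancelling (1 − t) and cross-multiplying: 140,000·(EBIT − 56,000) = 240,000·(EBIT − 696,000).
Solving, EBIT = (696,000·240,000 − 56,000·140,000) / (240,000 − 140,000) = 159,200,000,000 / 100,000 = 1,592,000.00.

€1,592,000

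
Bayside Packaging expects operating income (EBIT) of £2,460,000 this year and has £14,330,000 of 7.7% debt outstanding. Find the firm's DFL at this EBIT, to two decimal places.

Annual interest charges come to £1,103,410.00.
DFL = EBIT ÷ (EBIT − I) = £2,460,000 ÷ (£2,460,000 − £1,103,410.00) = £2,460,000 ÷ £1,356,590.00 = 1.8134.

1.81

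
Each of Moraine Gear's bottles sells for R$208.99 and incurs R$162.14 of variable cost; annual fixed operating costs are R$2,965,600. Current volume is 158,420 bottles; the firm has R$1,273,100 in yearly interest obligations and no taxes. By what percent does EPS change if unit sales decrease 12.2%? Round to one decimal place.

-28.4%

Contribution at this volume is 158,420 × R$46.85 = R$7,421,977.00.
Operating income = contribution − fixed costs = R$7,421,977.00 − R$2,965,600 = R$4,456,377.00.
After interest of R$1,273,100.00, pre-tax earnings = R$3,183,277.00.
DCL = total CM / (EBIT − I) = R$7,421,977.00 / R$3,183,277.00 = 2.3316.
%ΔEPS = DCL × %ΔSales = 2.3316 × -12.2% = -28.4%.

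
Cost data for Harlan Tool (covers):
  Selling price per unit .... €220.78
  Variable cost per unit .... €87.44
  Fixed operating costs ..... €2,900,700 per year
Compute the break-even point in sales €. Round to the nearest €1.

CM per unit = €220.78 − €87.44 = €133.34; CM ratio = €133.34 / €220.78 = 0.6039.
Break-even revenue = fixed costs × price ÷ CM = €2,900,700 × €220.78 ÷ €133.34 = €4,802,884.

€4,802,884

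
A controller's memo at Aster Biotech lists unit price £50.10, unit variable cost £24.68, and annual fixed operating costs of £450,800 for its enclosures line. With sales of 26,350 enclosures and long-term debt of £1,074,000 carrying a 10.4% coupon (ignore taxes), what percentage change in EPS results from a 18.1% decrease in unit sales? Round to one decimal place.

-113.0%

Contribution at this volume is 26,350 × £25.42 = £669,817.00.
Operating income = contribution − fixed costs = £669,817.00 − £450,800 = £219,017.00.
After interest of £111,696.00, pre-tax earnings = £107,321.00.
DCL = total CM / (EBIT − I) = £669,817.00 / £107,321.00 = 6.2412.
EPS therefore changes by 6.2412 × (-18.1%) = -113.0%.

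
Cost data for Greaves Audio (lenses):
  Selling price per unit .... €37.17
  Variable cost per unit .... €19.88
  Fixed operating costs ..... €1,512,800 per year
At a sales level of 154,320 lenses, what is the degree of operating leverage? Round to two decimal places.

2.31

Contribution at this volume is 154,320 × €17.29 = €2,668,192.80.
EBIT = €2,668,192.80 − €1,512,800 = €1,155,392.80.
So DOL = total CM / EBIT = €2,668,192.80 / €1,155,392.80 = 2.3093.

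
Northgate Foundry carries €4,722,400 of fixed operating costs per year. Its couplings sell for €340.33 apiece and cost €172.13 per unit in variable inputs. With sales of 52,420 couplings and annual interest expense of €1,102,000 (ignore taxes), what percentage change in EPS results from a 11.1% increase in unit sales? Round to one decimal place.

+32.7%

Contribution at this volume is 52,420 × €168.20 = €8,817,044.00.
EBIT = €8,817,044.00 − €4,722,400 = €4,094,644.00.
After interest of €1,102,000.00, pre-tax earnings = €2,992,644.00.
DCL = total CM / (EBIT − I) = €8,817,044.00 / €2,992,644.00 = 2.9462.
EPS therefore changes by 2.9462 × (+11.1%) = +32.7%.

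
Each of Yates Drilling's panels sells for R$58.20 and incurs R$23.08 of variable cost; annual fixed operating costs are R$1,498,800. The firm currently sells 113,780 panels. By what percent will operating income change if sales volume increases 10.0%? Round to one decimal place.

Contribution at this volume is 113,780 × R$35.12 = R$3,995,953.60.
Operating income = contribution − fixed costs = R$3,995,953.60 − R$1,498,800 = R$2,497,153.60.
Degree of operating leverage = R$3,995,953.60 / R$2,497,153.60 = 1.6002.
So EBIT moves 1.6002 × (+10.0%) = +16.0%.

+16.0%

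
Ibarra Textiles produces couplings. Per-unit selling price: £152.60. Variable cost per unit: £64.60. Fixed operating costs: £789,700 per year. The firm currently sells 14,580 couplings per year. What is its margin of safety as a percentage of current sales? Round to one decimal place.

Each unit contributes £152.60 − £64.60 = £88.00. Break-even units = £789,700 ÷ £88.00 = 8,973.86; break-even revenue = 8,973.86 × £152.60 = £1,369,411.59.
Actual sales revenue = 14,580 × £152.60 = £2,224,908.00.
Margin of safety = (£2,224,908.00 − £1,369,411.59) ÷ £2,224,908.00 = 38.5%.

38.5%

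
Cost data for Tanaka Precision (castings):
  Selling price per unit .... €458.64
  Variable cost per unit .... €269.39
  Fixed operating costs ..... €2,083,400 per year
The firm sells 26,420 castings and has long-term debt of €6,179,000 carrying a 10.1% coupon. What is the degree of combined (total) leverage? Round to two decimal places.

2.18

At 26,420 units, contribution = 26,420 × €189.25 = €4,999,985.00.
EBIT = €4,999,985.00 − €2,083,400 = €2,916,585.00. Interest = €624,079.00.
DOL = €4,999,985.00 ÷ €2,916,585.00 = 1.7143; DFL = €2,916,585.00 ÷ €2,292,506.00 = 1.2722.
Combined leverage = 1.7143 × 1.2722 = 2.1809.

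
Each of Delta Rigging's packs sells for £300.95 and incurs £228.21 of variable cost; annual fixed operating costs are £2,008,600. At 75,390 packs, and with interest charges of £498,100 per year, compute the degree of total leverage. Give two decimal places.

Total contribution margin = 75,390 × £72.74 = £5,483,868.60.
Subtracting fixed costs: EBIT = £5,483,868.60 − £2,008,600 = £3,475,268.60. Interest = £498,100.00, so EBIT − I = £2,977,168.60.
DCL = contribution ÷ (EBIT − I) = £5,483,868.60 ÷ £2,977,168.60 = 1.8420.

1.84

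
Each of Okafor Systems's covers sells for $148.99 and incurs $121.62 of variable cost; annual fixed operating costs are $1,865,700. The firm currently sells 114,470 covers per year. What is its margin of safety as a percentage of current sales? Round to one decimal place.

Contribution margin per unit = $148.99 − $121.62 = $27.37. Break-even units = $1,865,700 ÷ $27.37 = 68,165.88; break-even revenue = 68,165.88 × $148.99 = $10,156,033.72.
Current sales = 114,470 × $148.99 = $17,054,885.30.
Margin of safety = ($17,054,885.30 − $10,156,033.72) ÷ $17,054,885.30 = 40.5%.

40.5%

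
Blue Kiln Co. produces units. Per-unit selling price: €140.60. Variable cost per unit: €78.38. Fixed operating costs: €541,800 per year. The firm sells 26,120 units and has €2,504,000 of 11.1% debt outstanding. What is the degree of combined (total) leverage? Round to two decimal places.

2.02

Contribution at this volume is 26,120 × €62.22 = €1,625,186.40.
Subtracting fixed costs: EBIT = €1,625,186.40 − €541,800 = €1,083,386.40. Interest = €277,944.00, so EBIT − I = €805,442.40.
Degree of total leverage = total CM / (EBIT − interest) = €1,625,186.40 / €805,442.40 = 2.0178.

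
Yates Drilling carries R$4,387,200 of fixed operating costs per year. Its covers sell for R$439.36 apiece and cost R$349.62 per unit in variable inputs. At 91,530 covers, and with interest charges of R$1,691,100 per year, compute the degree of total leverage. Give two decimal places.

3.85

Contribution at this volume is 91,530 × R$89.74 = R$8,213,902.20.
Subtracting fixed costs: EBIT = R$8,213,902.20 − R$4,387,200 = R$3,826,702.20. Interest = R$1,691,100.00, so EBIT − I = R$2,135,602.20.
Degree of total leverage = total CM / (EBIT − interest) = R$8,213,902.20 / R$2,135,602.20 = 3.8462.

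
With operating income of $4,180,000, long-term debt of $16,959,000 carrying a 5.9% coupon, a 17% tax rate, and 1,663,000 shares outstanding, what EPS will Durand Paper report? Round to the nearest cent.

$1.59

Interest = $1,000,581.00, so EBT = $4,180,000 − $1,000,581.00 = $3,179,419.00.
Net income = $3,179,419.00 × (1 − 0.17) = $2,638,917.77.
EPS = $2,638,917.77 ÷ 1,663,000 = $1.59.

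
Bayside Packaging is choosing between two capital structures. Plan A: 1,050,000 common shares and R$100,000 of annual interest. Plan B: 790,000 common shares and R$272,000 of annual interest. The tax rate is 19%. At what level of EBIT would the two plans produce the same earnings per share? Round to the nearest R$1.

R$794,615

Set EPS_A = EPS_B: (EBIT − R$100,000)(1 − 0.19) ÷ 1,050,000 = (EBIT − R$272,000)(1 − 0.19) ÷ 790,000.
Cancelling (1 − t) and cross-multiplying: 790,000·(EBIT − 100,000) = 1,050,000·(EBIT − 272,000).
Solving, EBIT = (272,000·1,050,000 − 100,000·790,000) / (1,050,000 − 790,000) = 206,600,000,000 / 260,000 = 794,615.38.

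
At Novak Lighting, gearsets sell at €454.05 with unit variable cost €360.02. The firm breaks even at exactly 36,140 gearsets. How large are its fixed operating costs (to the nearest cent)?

Unit CM = price − variable cost = €454.05 − €360.02 = €94.03.
Fixed costs = break-even units × CM = 36,140 × €94.03 = €3,398,244.20.

€3,398,244.20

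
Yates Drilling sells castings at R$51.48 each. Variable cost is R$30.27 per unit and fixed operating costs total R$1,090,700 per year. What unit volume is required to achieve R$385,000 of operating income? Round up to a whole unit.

Each unit contributes R$51.48 − R$30.27 = R$21.21.
Required volume = (fixed costs + target profit) ÷ CM = (R$1,090,700 + R$385,000) ÷ R$21.21 = 69,575.67, so 69,576 castings.

69,576 castings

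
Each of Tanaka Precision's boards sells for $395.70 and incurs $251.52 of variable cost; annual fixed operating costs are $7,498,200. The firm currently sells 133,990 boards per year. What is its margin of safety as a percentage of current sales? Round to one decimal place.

61.2%

Unit CM = price − variable cost = $395.70 − $251.52 = $144.18. Break-even units = $7,498,200 ÷ $144.18 = 52,005.83; break-even revenue = 52,005.83 × $395.70 = $20,578,705.37.
Actual sales revenue = 133,990 × $395.70 = $53,019,843.00.
Margin of safety = ($53,019,843.00 − $20,578,705.37) ÷ $53,019,843.00 = 61.2%.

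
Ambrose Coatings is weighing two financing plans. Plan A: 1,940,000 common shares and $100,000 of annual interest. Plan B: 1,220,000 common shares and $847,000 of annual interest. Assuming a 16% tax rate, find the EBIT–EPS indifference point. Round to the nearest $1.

$2,112,750

Set EPS_A = EPS_B: (EBIT − $100,000)(1 − 0.16) ÷ 1,940,000 = (EBIT − $847,000)(1 − 0.16) ÷ 1,220,000.
The (1 − t) factor cancels: (EBIT − 100,000) × 1,220,000 = (EBIT − 847,000) × 1,940,000.
EBIT × (1,940,000 − 1,220,000) = 847,000 × 1,940,000 − 100,000 × 1,220,000 = 1,521,180,000,000, so EBIT = 1,521,180,000,000 ÷ 720,000 = 2,112,750.00.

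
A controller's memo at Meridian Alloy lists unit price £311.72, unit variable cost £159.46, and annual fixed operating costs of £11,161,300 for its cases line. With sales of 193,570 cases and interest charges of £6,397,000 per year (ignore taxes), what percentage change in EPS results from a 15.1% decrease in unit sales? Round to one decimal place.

Contribution at this volume is 193,570 × £152.26 = £29,472,968.20.
Operating income = contribution − fixed costs = £29,472,968.20 − £11,161,300 = £18,311,668.20.
After interest of £6,397,000.00, pre-tax earnings = £11,914,668.20.
DCL = total CM / (EBIT − I) = £29,472,968.20 / £11,914,668.20 = 2.4737.
EPS therefore changes by 2.4737 × (-15.1%) = -37.4%.

-37.4%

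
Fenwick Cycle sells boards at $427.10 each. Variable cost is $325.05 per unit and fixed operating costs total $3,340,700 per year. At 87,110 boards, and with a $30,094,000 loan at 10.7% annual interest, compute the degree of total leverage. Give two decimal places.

Total contribution margin = 87,110 × $102.05 = $8,889,575.50.
Operating income = contribution − fixed costs = $8,889,575.50 − $3,340,700 = $5,548,875.50. Interest = $3,220,058.00, so EBIT − I = $2,328,817.50.
Degree of total leverage = total CM / (EBIT − interest) = $8,889,575.50 / $2,328,817.50 = 3.8172.

3.82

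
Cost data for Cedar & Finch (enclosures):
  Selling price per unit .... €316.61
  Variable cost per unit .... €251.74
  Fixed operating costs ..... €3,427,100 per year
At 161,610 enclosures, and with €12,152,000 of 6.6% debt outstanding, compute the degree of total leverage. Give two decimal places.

At 161,610 units, contribution = 161,610 × €64.87 = €10,483,640.70.
Subtracting fixed costs: EBIT = €10,483,640.70 − €3,427,100 = €7,056,540.70. Interest = €802,032.00.
DOL = €10,483,640.70 ÷ €7,056,540.70 = 1.4857; DFL = €7,056,540.70 ÷ €6,254,508.70 = 1.1282.
Combined leverage = 1.4857 × 1.1282 = 1.6762.

1.68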